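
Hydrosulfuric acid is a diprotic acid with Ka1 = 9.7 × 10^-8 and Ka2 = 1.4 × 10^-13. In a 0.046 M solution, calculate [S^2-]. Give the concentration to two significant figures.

1.4 × 10^-13 M

First ionization gives [H+] ≈ [HS-] = 6.68 × 10^-5 M.
Second step: Ka2 = [H+][S^2-]/[HS-] ≈ [S^2-] (since [H+] ≈ [HS-]).
So [S^2-] ≈ Ka2.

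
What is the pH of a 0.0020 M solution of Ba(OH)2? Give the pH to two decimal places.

pH = 11.60

Ba(OH)2 is a strong base (each formula unit releases 2 OH-); [OH-] = 0.004 M.
pOH = -log(0.004) = 2.40
pH = 14.00 - 2.40 = 11.60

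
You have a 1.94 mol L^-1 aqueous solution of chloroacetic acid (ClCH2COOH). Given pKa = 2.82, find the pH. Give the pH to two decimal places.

ClCH2COOH ⇌ ClCH2COO- + H+
Ka = 10^(−2.82) = 1.51 × 10^-3
From the ICE table, Ka = x²/(1.94 − x) = 1.51 × 10^-3.
Assume x ≪ 1.94: x ≈ √(1.51 × 10^-3 × 1.94) = 5.41 × 10^-2 M
(x/C₀ = 2.8% < 5%, so the approximation holds.)
pH = −log[H+] = −log(5.41 × 10^-2) = 1.27

pH = 1.27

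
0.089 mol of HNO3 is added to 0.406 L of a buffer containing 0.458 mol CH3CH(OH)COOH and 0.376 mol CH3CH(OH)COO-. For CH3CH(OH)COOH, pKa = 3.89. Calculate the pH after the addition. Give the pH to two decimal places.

pH = 3.61

After neutralization: n(CH3CH(OH)COOH) = 0.547 mol, n(CH3CH(OH)COO-) = 0.287 mol.
pH = pKa + log(n_CH3CH(OH)COO-/n_CH3CH(OH)COOH) = 3.89 + log(0.287/0.547) = 3.89 + (-0.280)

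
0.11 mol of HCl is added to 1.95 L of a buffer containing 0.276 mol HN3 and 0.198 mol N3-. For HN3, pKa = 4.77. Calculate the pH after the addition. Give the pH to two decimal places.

pH = 4.13

Added H+ converts N3- to HN3: HN3 → 0.386 mol, N3- → 0.088 mol.
pH = pKa + log([A⁻]/[HA]) = 4.77 + log(0.088/0.386) = 4.77 -0.642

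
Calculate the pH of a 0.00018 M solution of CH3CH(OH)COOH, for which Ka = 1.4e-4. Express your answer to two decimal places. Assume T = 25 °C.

pH = 3.99

CH3CH(OH)COOH ⇌ CH3CH(OH)COO- + H+
Ka = x²/(0.00018 − x) = 1.4 × 10^-4
x is not negligible relative to C₀; solve x² + 0.00014·x − 2.52e-08 = 0.
x = (−Ka + √(Ka² + 4·Ka·C₀))/2 = 1.03 × 10^-4 M
pH = −log[H+] = −log(1.03 × 10^-4) = 3.99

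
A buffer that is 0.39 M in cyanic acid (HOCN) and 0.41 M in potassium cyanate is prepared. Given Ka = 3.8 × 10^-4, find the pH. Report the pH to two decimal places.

pH = 3.44

pKa = −log(3.8 × 10^-4) = 3.420
pH = pKa + log([A⁻]/[HA]) = 3.420 + log(0.41/0.39)
pH = 3.420 + (+0.022) = 3.44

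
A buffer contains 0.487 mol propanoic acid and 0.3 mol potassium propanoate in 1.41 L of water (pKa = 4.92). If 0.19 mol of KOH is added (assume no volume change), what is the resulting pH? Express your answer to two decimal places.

After neutralization: n(CH3CH2COOH) = 0.297 mol, n(CH3CH2COO-) = 0.49 mol.
Henderson–Hasselbalch with mole ratio 0.49/0.297: pH = 4.92 + (+0.217)

pH = 5.14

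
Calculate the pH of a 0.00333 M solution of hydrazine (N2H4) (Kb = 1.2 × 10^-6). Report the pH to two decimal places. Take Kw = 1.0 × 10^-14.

N2H4 + H2O ⇌ N2H5+ + OH-
Kb = [OH-]²/(0.00333 − [OH-]) = 1.2 × 10^-6
Since Kb ≪ C₀, [OH-] ≈ √(Kb·C₀) = 6.32 × 10^-5 M.
pOH = −log(6.32 × 10^-5) = 4.20; pH = 14.00 − 4.20 = 9.80

pH = 9.80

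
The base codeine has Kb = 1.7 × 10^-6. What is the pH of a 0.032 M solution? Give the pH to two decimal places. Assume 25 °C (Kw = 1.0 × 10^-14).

C18H21NO3 + H2O ⇌ C18H22NO3+ + OH-
Let x = [OH-] at equilibrium. Kb = x²/(0.032 − x).
Since Kb ≪ C₀, x ≈ √(Kb·C₀) = 2.33 × 10^-4 M.
Check: 0.73% ionized — well under 5%, approximation valid.
pOH = −log(2.33 × 10^-4) = 3.63; pH = 14.00 − 3.63 = 10.37

pH = 10.37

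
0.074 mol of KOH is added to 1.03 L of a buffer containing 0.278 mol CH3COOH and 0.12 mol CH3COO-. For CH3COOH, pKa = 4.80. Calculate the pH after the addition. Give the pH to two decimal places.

pH = 4.78

OH- converts CH3COOH to CH3COO-: CH3COOH → 0.204 mol, CH3COO- → 0.194 mol.
pH = pKa + log([A⁻]/[HA]) = 4.80 + log(0.194/0.204) = 4.80 -0.022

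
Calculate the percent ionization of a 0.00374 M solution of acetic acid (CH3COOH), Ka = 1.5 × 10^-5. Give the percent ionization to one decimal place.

6.1%

CH3COOH ⇌ CH3COO- + H+; let x = [H+] at equilibrium.
Ka = x²/(C₀ − x); solving the quadratic gives x = 2.29 × 10^-4 M.
Fraction ionized = 2.29 × 10^-4 / 0.00374 = 0.0612 → 6.1%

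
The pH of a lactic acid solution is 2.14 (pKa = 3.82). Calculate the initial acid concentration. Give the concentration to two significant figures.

C₀ = 3.5 × 10^-1 M

[H+] = 10^(-2.14) = 7.24 × 10^-3 M = x
Ka = 10^(−3.82) = 1.51 × 10^-4
Ka = x²/(C₀ − x) ⇒ C₀ = x + x²/Ka
C₀ = 7.24 × 10^-3 + (7.24 × 10^-3)²/(1.51 × 10^-4) = 3.54 × 10^-1 M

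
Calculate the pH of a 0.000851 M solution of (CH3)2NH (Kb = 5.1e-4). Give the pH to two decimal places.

(CH3)2NH + H2O ⇌ (CH3)2NH2+ + OH-
From the ICE table, Kb = [OH-]²/(0.000851 − [OH-]) = 5.1 × 10^-4.
[OH-] is not negligible relative to C₀; solve [OH-]² + 0.00051·[OH-] − 4.34e-07 = 0.
[OH-] = (−Kb + √(Kb² + 4·Kb·C₀))/2 = 4.51 × 10^-4 M
pOH = 3.35, so pH = 14.00 − pOH = 10.65

pH = 10.65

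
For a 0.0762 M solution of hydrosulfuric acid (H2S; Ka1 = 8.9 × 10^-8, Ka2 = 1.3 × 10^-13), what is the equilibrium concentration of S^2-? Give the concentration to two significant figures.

First ionization gives [H+] ≈ [HS-] = 8.24 × 10^-5 M.
Second step: Ka2 = [H+][S^2-]/[HS-] ≈ [S^2-] (since [H+] ≈ [HS-]).
So [S^2-] ≈ Ka2.

1.3 × 10^-13 M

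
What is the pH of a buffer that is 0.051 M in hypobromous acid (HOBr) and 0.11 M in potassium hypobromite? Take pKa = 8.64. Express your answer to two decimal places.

pH = 8.97

pH = pKa + log([A⁻]/[HA]) = 8.64 + log(0.11/0.051)
pH = 8.64 + (+0.334) = 8.97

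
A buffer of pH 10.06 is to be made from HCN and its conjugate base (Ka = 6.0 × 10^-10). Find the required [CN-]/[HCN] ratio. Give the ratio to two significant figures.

ratio = 6.9

pKa = -log(6.0 × 10^-10) = 9.222
pH = pKa + log(r) ⇒ log(r) = 10.06 − 9.222 = +0.838
r = [CN-]/[HCN] = 10^(+0.838) = 6.89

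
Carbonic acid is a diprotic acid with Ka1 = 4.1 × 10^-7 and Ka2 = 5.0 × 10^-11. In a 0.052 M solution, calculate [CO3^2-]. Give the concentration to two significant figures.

First ionization gives [H+] ≈ [HCO3-] = 1.46 × 10^-4 M.
Second step: Ka2 = [H+][CO3^2-]/[HCO3-] ≈ [CO3^2-] (since [H+] ≈ [HCO3-]).
So [CO3^2-] ≈ Ka2.

5.0 × 10^-11 M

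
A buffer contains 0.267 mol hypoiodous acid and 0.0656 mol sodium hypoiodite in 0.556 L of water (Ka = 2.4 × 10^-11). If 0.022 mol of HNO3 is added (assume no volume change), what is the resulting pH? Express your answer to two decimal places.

After neutralization: n(HOI) = 0.289 mol, n(OI-) = 0.0436 mol.
pKa = −log(2.4 × 10^-11) = 10.620
pH = pKa + log([A⁻]/[HA]) = 10.620 + log(0.0436/0.289) = 10.620 -0.821

pH = 9.80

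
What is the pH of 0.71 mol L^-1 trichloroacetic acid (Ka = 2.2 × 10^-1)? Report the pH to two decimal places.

pH = 0.52

Cl3CCOOH ⇌ Cl3CCOO- + H+
Ka = [H+]²/(0.71 − [H+]) = 2.2 × 10^-1
The 5% rule fails; solving [H+]² + Ka·[H+] − Ka·C₀ = 0 exactly:
[H+] = (−Ka + √(Ka² + 4·Ka·C₀))/2 = 3.00 × 10^-1 M
pH = −log[H+] = −log(3.00 × 10^-1) = 0.52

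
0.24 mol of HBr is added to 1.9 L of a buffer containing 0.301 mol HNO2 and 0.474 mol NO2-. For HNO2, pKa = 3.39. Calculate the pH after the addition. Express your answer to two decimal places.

Added H+ converts NO2- to HNO2: HNO2 → 0.541 mol, NO2- → 0.234 mol.
Henderson–Hasselbalch with mole ratio 0.234/0.541: pH = 3.39 + (-0.364)

pH = 3.03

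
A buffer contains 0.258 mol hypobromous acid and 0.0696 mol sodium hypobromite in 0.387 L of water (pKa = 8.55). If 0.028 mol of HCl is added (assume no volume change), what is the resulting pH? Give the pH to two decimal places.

Added H+ converts OBr- to HOBr: HOBr → 0.286 mol, OBr- → 0.0416 mol.
pH = pKa + log(n_OBr-/n_HOBr) = 8.55 + log(0.0416/0.286) = 8.55 + (-0.837)

pH = 7.71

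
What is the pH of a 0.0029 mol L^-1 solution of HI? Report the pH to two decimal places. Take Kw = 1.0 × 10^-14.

HI is a strong acid and dissociates completely, so [H+] = 0.0029 M.
pH = -log(0.0029) = 2.54

pH = 2.54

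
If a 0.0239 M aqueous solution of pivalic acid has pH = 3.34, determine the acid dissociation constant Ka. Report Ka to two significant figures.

Ka = 8.9 × 10^-6

[H+] = 10^(-3.34) = 4.57 × 10^-4 M
At equilibrium [HA] = 0.0239 − 4.57 × 10^-4 = 2.34 × 10^-2 M
Ka = [H+][A-]/[HA] = (4.57 × 10^-4)² / 2.34 × 10^-2 = 8.9 × 10^-6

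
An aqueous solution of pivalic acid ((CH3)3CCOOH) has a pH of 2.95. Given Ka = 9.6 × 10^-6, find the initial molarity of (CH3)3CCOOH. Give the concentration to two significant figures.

C₀ = 1.3 × 10^-1 M

[H+] = 10^(-2.95) = 1.12 × 10^-3 M = x
Ka = x²/(C₀ − x) ⇒ C₀ = x + x²/Ka
C₀ = 1.12 × 10^-3 + (1.12 × 10^-3)²/(9.6 × 10^-6) = 1.32 × 10^-1 M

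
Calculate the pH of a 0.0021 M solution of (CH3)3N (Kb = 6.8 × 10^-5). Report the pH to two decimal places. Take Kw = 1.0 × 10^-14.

(CH3)3N + H2O ⇌ (CH3)3NH+ + OH-
Kb = [OH-]²/(0.0021 − [OH-]) = 6.8 × 10^-5
Here C₀/Kb ≈ 30.9, so the small-[OH-] approximation fails. Use the quadratic:
[OH-] = [−6.8e-05 + √(6.8e-05² + 5.71e-07)]/2 = 3.45 × 10^-4 M
pOH = 3.46, so pH = 14.00 − pOH = 10.54

pH = 10.54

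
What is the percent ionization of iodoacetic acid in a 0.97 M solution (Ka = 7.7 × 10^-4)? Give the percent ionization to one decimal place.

ICH2COOH ⇌ ICH2COO- + H+; let x = [H+] at equilibrium.
x ≈ √(Ka·C₀) = √(7.7 × 10^-4 × 0.97) = 2.73 × 10^-2 M
% ionization = x/C₀ × 100% = 2.73 × 10^-2/0.97 × 100% = 2.8%

2.8%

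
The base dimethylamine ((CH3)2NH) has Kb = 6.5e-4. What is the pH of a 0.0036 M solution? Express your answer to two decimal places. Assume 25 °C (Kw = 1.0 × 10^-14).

pH = 11.09

(CH3)2NH + H2O ⇌ (CH3)2NH2+ + OH-
Kb = x²/(0.0036 − x) = 6.5 × 10^-4
The 5% rule fails; solving x² + Kb·x − Kb·C₀ = 0 exactly:
x = (−Kb + √(Kb² + 4·Kb·C₀))/2 = 1.24 × 10^-3 M
pOH = 2.91, so pH = 14.00 − pOH = 11.09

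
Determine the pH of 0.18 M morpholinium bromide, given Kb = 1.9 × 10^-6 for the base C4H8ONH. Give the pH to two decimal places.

C4H8ONH2+ is the conjugate acid of the weak base C4H8ONH.
Ka = Kw/Kb = 1.0×10^-14 / 1.9 × 10^-6 = 5.26 × 10^-9
From the ICE table, Ka = [H+]²/(0.18 − [H+]) = 5.26 × 10^-9.
Since Ka ≪ C₀, [H+] ≈ √(Ka·C₀) = 3.08 × 10^-5 M.
Check: 0.017% ionized — well under 5%, approximation valid.
pH = −log(3.08 × 10^-5) = 4.51

pH = 4.51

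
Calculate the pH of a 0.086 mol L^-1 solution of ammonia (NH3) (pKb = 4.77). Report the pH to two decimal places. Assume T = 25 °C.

pH = 11.08

NH3 + H2O ⇌ NH4+ + OH-
Kb = 10^(−4.77) = 1.70 × 10^-5
Kb = x²/(0.086 − x) = 1.70 × 10^-5
Neglecting x in the denominator: x = √(1.70 × 10^-5 × 0.086) = 1.21 × 10^-3 M
(x/C₀ = 1.4% < 5%, so the approximation holds.)
pOH = 2.92, so pH = 14.00 − pOH = 11.08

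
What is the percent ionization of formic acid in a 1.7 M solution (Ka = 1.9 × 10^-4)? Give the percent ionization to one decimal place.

1.1%

HCOOH ⇌ HCOO- + H+; let x = [H+] at equilibrium.
x ≈ √(Ka·C₀) = √(1.9 × 10^-4 × 1.7) = 1.80 × 10^-2 M
% ionization = x/C₀ × 100% = 1.80 × 10^-2/1.7 × 100% = 1.1%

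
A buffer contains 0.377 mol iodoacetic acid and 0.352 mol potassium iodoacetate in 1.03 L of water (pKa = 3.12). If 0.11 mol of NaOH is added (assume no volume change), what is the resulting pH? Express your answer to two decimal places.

pH = 3.36

OH- converts ICH2COOH to ICH2COO-: ICH2COOH → 0.267 mol, ICH2COO- → 0.462 mol.
pH = pKa + log([A⁻]/[HA]) = 3.12 + log(0.462/0.267) = 3.12 +0.238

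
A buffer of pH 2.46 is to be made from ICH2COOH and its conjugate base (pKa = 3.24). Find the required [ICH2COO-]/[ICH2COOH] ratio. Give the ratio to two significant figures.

pH = pKa + log(r) ⇒ log(r) = 2.46 − 3.24 = -0.78
r = [ICH2COO-]/[ICH2COOH] = 10^(-0.78) = 0.166

ratio = 0.17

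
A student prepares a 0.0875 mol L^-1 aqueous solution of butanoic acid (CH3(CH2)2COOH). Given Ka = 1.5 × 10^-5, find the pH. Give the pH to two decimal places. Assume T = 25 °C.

pH = 2.94

CH3(CH2)2COOH ⇌ CH3(CH2)2COO- + H+
Ka = x²/(0.0875 − x) = 1.5 × 10^-5
Neglecting x in the denominator: x = √(1.5 × 10^-5 × 0.0875) = 1.15 × 10^-3 M
Check: 1.3% ionized — well under 5%, approximation valid.
pH = −log(1.15 × 10^-3) = 2.94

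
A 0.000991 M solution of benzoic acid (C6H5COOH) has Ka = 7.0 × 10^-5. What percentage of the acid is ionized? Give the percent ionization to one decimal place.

C6H5COOH ⇌ C6H5COO- + H+; let x = [H+] at equilibrium.
Solve x² + 7e-05x − 6.94e-08 = 0 → x = 2.31 × 10^-4 M
Fraction ionized = 2.31 × 10^-4 / 0.000991 = 0.2331 → 23.3%

23.3%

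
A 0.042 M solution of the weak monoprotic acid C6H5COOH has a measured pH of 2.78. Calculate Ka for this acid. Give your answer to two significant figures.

Ka = 6.8 × 10^-5

[H+] = 10^(-2.78) = 1.66 × 10^-3 M
At equilibrium [HA] = 0.042 − 1.66 × 10^-3 = 4.03 × 10^-2 M
Ka = [H+][A-]/[HA] = (1.66 × 10^-3)² / 4.03 × 10^-2 = 6.8 × 10^-5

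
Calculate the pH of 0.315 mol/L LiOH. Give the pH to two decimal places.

pH = 13.50

LiOH is a strong base; [OH-] = 0.315 M.
pOH = -log(0.315) = 0.50
pH = 14.00 - 0.50 = 13.50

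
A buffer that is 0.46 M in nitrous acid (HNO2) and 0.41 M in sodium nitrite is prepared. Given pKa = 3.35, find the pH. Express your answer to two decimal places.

pH = 3.30

Henderson–Hasselbalch: pH = pKa + log([NO2-]/[HNO2]) = 3.35 + log(0.41/0.46)
pH = 3.35 + (-0.050) = 3.30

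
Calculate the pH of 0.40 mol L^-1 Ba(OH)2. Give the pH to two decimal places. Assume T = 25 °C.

pH = 13.90

Ba(OH)2 is a strong base (each formula unit releases 2 OH-); [OH-] = 0.8 M.
pOH = -log(0.8) = 0.10
pH = 14.00 - 0.10 = 13.90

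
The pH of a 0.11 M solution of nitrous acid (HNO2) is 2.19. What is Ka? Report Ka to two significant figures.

[H+] = 10^(-2.19) = 6.46 × 10^-3 M
At equilibrium [HA] = 0.11 − 6.46 × 10^-3 = 1.04 × 10^-1 M
Ka = [H+][A-]/[HA] = (6.46 × 10^-3)² / 1.04 × 10^-1 = 4.0 × 10^-4

Ka = 4.0 × 10^-4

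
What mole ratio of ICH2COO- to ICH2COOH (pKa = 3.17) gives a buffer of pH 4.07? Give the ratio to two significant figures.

pH = pKa + log(r) ⇒ log(r) = 4.07 − 3.17 = +0.90
r = [ICH2COO-]/[ICH2COOH] = 10^(+0.90) = 7.94

ratio = 7.9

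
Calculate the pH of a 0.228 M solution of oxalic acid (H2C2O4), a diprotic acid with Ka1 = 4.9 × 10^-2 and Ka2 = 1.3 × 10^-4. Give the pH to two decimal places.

Ka1 ≫ Ka2, so treat the first dissociation as the only significant source of H+.
Ka1 = x²/(0.228 − x) = 4.9 × 10^-2
Solving the quadratic: x = (−Ka1 + √(Ka1² + 4·Ka1·C₀))/2 = 8.40 × 10^-2 M
pH = −log(8.40 × 10^-2) = 1.08

pH = 1.08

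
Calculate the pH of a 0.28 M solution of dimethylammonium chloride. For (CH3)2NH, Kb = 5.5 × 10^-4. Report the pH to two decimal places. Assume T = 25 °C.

(CH3)2NH2+ is the conjugate acid of the weak base (CH3)2NH.
Ka = Kw/Kb = 1.0×10^-14 / 5.5 × 10^-4 = 1.82 × 10^-11
Ka = x²/(0.28 − x) = 1.82 × 10^-11
Since Ka ≪ C₀, x ≈ √(Ka·C₀) = 2.26 × 10^-6 M.
Check: 0.00081% ionized — well under 5%, approximation valid.
pH = −log[H+] = −log(2.26 × 10^-6) = 5.65

pH = 5.65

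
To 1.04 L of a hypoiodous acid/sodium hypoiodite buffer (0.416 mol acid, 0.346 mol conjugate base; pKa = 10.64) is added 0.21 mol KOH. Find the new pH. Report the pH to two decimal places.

After neutralization: n(HOI) = 0.206 mol, n(OI-) = 0.556 mol.
Henderson–Hasselbalch with mole ratio 0.556/0.206: pH = 10.64 + (+0.431)

pH = 11.07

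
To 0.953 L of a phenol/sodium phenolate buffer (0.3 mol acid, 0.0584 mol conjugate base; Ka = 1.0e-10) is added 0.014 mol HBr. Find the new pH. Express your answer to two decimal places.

pH = 9.15

After neutralization: n(C6H5OH) = 0.314 mol, n(C6H5O-) = 0.0444 mol.
pKa = −log(1.0 × 10^-10) = 10.000
pH = pKa + log([A⁻]/[HA]) = 10.000 + log(0.0444/0.314) = 10.000 -0.850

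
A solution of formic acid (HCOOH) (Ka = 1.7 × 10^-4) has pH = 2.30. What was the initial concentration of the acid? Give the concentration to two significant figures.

C₀ = 1.5 × 10^-1 M

[H+] = 10^(-2.30) = 5.01 × 10^-3 M = x
Ka = x²/(C₀ − x) ⇒ C₀ = x + x²/Ka
C₀ = 5.01 × 10^-3 + (5.01 × 10^-3)²/(1.7 × 10^-4) = 1.53 × 10^-1 M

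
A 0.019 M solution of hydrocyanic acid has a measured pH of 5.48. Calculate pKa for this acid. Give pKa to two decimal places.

[H+] = 10^(-5.48) = 3.31 × 10^-6 M
At equilibrium [HA] = 0.019 − 3.31 × 10^-6 = 1.90 × 10^-2 M
Ka = [H+][A-]/[HA] = (3.31 × 10^-6)² / 1.90 × 10^-2 = 5.77 × 10^-10
pKa = -log(5.77 × 10^-10) = 9.24

pKa = 9.24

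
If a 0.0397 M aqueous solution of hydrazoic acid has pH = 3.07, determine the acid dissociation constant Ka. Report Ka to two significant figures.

[H+] = 10^(-3.07) = 8.51 × 10^-4 M
At equilibrium [HA] = 0.0397 − 8.51 × 10^-4 = 3.88 × 10^-2 M
Ka = [H+][A-]/[HA] = (8.51 × 10^-4)² / 3.88 × 10^-2 = 1.9 × 10^-5

Ka = 1.9 × 10^-5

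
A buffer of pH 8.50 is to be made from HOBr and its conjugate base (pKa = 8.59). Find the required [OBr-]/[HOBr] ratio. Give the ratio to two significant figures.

pH = pKa + log(r) ⇒ log(r) = 8.50 − 8.59 = -0.09
r = [OBr-]/[HOBr] = 10^(-0.09) = 0.813

ratio = 0.81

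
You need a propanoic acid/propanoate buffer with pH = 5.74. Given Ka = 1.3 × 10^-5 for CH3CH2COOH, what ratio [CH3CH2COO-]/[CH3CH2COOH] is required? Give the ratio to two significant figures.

ratio = 7.1

pKa = -log(1.3 × 10^-5) = 4.886
pH = pKa + log(r) ⇒ log(r) = 5.74 − 4.886 = +0.854
r = [CH3CH2COO-]/[CH3CH2COOH] = 10^(+0.854) = 7.14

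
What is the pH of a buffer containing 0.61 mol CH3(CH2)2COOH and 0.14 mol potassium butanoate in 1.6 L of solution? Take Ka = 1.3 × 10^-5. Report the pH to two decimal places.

pKa = −log(1.3 × 10^-5) = 4.886
Henderson–Hasselbalch: pH = pKa + log([CH3(CH2)2COO-]/[CH3(CH2)2COOH]) = 4.886 + log(0.14/0.61)
pH = 4.886 + (-0.639) = 4.25

pH = 4.25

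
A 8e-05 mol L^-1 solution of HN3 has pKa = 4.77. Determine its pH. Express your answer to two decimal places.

HN3 ⇌ N3- + H+
Ka = 10^(−4.77) = 1.70 × 10^-5
Ka = [H+]²/(8e-05 − [H+]) = 1.70 × 10^-5
Here C₀/Ka ≈ 4.71, so the small-[H+] approximation fails. Use the quadratic:
[H+] = (−Ka + √(Ka² + 4·Ka·C₀))/2 = 2.93 × 10^-5 M
pH = −log(2.93 × 10^-5) = 4.53

pH = 4.53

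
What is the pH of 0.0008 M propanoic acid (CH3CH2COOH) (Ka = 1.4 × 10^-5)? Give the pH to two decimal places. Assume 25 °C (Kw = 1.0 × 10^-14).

CH3CH2COOH ⇌ CH3CH2COO- + H+
Ka = x²/(0.0008 − x) = 1.4 × 10^-5
x is not negligible relative to C₀; solve x² + 1.4e-05·x − 1.12e-08 = 0.
x = (−Ka + √(Ka² + 4·Ka·C₀))/2 = 9.91 × 10^-5 M
pH = −log[H+] = −log(9.91 × 10^-5) = 4.00

pH = 4.00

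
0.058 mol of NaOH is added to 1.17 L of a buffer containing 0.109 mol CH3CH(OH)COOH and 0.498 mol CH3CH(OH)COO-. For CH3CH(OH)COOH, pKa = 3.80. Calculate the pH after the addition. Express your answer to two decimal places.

OH- converts CH3CH(OH)COOH to CH3CH(OH)COO-: CH3CH(OH)COOH → 0.051 mol, CH3CH(OH)COO- → 0.556 mol.
pH = pKa + log(n_CH3CH(OH)COO-/n_CH3CH(OH)COOH) = 3.80 + log(0.556/0.051) = 3.80 + (+1.038)

pH = 4.84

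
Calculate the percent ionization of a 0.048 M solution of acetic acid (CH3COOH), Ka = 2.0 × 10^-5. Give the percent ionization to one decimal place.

CH3COOH ⇌ CH3COO- + H+; let x = [H+] at equilibrium.
x ≈ √(Ka·C₀) = √(2.0 × 10^-5 × 0.048) = 9.80 × 10^-4 M
Fraction ionized = 9.80 × 10^-4 / 0.048 = 0.0204 → 2.0%

2.0%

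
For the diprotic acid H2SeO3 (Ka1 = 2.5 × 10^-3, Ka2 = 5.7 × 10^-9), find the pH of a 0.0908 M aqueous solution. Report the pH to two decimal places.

Since Ka1 ≫ Ka2, the first ionization dominates [H+].
Ka1 = x²/(0.0908 − x) = 2.5 × 10^-3
Solving the quadratic: x = (−Ka1 + √(Ka1² + 4·Ka1·C₀))/2 = 1.39 × 10^-2 M
pH = −log(1.39 × 10^-2) = 1.86

pH = 1.86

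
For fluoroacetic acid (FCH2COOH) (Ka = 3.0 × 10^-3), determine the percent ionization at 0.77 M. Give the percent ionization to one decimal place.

FCH2COOH ⇌ FCH2COO- + H+; let x = [H+] at equilibrium.
Solve x² + 0.003x − 0.00231 = 0 → x = 4.66 × 10^-2 M
% ionization = x/C₀ × 100% = 4.66 × 10^-2/0.77 × 100% = 6.1%

6.1%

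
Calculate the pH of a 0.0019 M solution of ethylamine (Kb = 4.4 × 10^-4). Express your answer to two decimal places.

pH = 10.86

C2H5NH2 + H2O ⇌ C2H5NH3+ + OH-
From the ICE table, Kb = [OH-]²/(0.0019 − [OH-]) = 4.4 × 10^-4.
[OH-] is not negligible relative to C₀; solve [OH-]² + 0.00044·[OH-] − 8.36e-07 = 0.
[OH-] = [−0.00044 + √(0.00044² + 3.34e-06)]/2 = 7.20 × 10^-4 M
pOH = 3.14, so pH = 14.00 − pOH = 10.86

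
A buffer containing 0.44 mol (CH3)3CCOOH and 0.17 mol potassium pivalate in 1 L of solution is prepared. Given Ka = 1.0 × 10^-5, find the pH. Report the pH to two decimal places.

pH = 4.59

pKa = −log(1.0 × 10^-5) = 5.000
Henderson–Hasselbalch: pH = pKa + log([(CH3)3CCOO-]/[(CH3)3CCOOH]) = 5.000 + log(0.17/0.44)
pH = 5.000 + (-0.413) = 4.59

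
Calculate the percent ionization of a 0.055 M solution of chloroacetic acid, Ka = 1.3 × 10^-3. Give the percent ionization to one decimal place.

14.2%

ClCH2COOH ⇌ ClCH2COO- + H+; let x = [H+] at equilibrium.
Ka = x²/(C₀ − x); solving the quadratic gives x = 7.83 × 10^-3 M.
% ionization = x/C₀ × 100% = 7.83 × 10^-3/0.055 × 100% = 14.2%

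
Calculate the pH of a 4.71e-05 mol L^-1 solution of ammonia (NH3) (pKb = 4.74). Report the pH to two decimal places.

NH3 + H2O ⇌ NH4+ + OH-
Kb = 10^(−4.74) = 1.82 × 10^-5
From the ICE table, Kb = x²/(4.71e-05 − x) = 1.82 × 10^-5.
The 5% rule fails; solving x² + Kb·x − Kb·C₀ = 0 exactly:
x = [−1.82e-05 + √(1.82e-05² + 3.43e-09)]/2 = 2.16 × 10^-5 M
pOH = −log(2.16 × 10^-5) = 4.67; pH = 14.00 − 4.67 = 9.33

pH = 9.33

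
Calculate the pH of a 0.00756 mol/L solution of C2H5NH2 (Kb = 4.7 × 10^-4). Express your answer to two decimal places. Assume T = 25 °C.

C2H5NH2 + H2O ⇌ C2H5NH3+ + OH-
Kb = x²/(0.00756 − x) = 4.7 × 10^-4
Here C₀/Kb ≈ 16.1, so the small-x approximation fails. Use the quadratic:
x = [−0.00047 + √(0.00047² + 1.42e-05)]/2 = 1.66 × 10^-3 M
pOH = −log(1.66 × 10^-3) = 2.78; pH = 14.00 − 2.78 = 11.22

pH = 11.22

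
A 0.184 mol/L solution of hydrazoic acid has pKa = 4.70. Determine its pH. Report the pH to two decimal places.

HN3 ⇌ N3- + H+
Ka = 10^(−4.70) = 2.00 × 10^-5
Let x = [H+] at equilibrium. Ka = x²/(0.184 − x).
Assume x ≪ 0.184: x ≈ √(2.00 × 10^-5 × 0.184) = 1.92 × 10^-3 M
pH = −log(1.92 × 10^-3) = 2.72

pH = 2.72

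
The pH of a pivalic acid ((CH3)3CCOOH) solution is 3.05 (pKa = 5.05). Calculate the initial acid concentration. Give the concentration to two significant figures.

[H+] = 10^(-3.05) = 8.91 × 10^-4 M = x
Ka = 10^(−5.05) = 8.91 × 10^-6
Ka = x²/(C₀ − x) ⇒ C₀ = x + x²/Ka
C₀ = 8.91 × 10^-4 + (8.91 × 10^-4)²/(8.91 × 10^-6) = 9.00 × 10^-2 M

C₀ = 9.0 × 10^-2 M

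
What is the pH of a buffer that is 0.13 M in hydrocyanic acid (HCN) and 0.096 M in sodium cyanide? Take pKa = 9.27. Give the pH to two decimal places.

pH = 9.14

pH = pKa + log([A⁻]/[HA]) = 9.27 + log(0.096/0.13)
pH = 9.27 + (-0.132) = 9.14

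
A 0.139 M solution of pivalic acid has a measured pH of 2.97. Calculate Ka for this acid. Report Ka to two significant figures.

Ka = 8.3 × 10^-6

[H+] = 10^(-2.97) = 1.07 × 10^-3 M
At equilibrium [HA] = 0.139 − 1.07 × 10^-3 = 1.38 × 10^-1 M
Ka = [H+][A-]/[HA] = (1.07 × 10^-3)² / 1.38 × 10^-1 = 8.3 × 10^-6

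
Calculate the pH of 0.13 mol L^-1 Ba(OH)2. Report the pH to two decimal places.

pH = 13.41

Ba(OH)2 is a strong base (each formula unit releases 2 OH-); [OH-] = 0.26 M.
pOH = -log(0.26) = 0.59
pH = 14.00 - 0.59 = 13.41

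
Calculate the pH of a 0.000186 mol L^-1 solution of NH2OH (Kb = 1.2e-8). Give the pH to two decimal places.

NH2OH + H2O ⇌ NH3OH+ + OH-
From the ICE table, Kb = [OH-]²/(0.000186 − [OH-]) = 1.2 × 10^-8.
Assume [OH-] ≪ 0.000186: [OH-] ≈ √(1.2 × 10^-8 × 0.000186) = 1.49 × 10^-6 M
([OH-]/C₀ = 0.8% < 5%, so the approximation holds.)
pOH = 5.83, so pH = 14.00 − pOH = 8.17

pH = 8.17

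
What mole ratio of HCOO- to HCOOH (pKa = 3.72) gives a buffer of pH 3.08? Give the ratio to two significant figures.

ratio = 0.23

pH = pKa + log(r) ⇒ log(r) = 3.08 − 3.72 = -0.64
r = [HCOO-]/[HCOOH] = 10^(-0.64) = 0.229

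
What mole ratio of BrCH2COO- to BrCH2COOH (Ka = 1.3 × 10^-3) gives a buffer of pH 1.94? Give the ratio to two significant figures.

ratio = 0.11

pKa = -log(1.3 × 10^-3) = 2.886
pH = pKa + log(r) ⇒ log(r) = 1.94 − 2.886 = -0.946
r = [BrCH2COO-]/[BrCH2COOH] = 10^(-0.946) = 0.113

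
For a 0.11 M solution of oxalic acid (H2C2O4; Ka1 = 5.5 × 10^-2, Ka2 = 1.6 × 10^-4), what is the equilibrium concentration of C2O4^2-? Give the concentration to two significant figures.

First ionization gives [H+] ≈ [HC2O4-] = 5.50 × 10^-2 M.
Second step: Ka2 = [H+][C2O4^2-]/[HC2O4-] ≈ [C2O4^2-] (since [H+] ≈ [HC2O4-]).
So [C2O4^2-] ≈ Ka2.

1.6 × 10^-4 M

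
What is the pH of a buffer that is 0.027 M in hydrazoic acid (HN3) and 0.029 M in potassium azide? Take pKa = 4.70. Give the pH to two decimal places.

pH = 4.73

pH = pKa + log([A⁻]/[HA]) = 4.70 + log(0.029/0.027)
pH = 4.70 + (+0.031) = 4.73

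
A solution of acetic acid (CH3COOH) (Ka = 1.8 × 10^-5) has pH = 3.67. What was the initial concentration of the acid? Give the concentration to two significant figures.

C₀ = 2.8 × 10^-3 M

[H+] = 10^(-3.67) = 2.14 × 10^-4 M = x
Ka = x²/(C₀ − x) ⇒ C₀ = x + x²/Ka
C₀ = 2.14 × 10^-4 + (2.14 × 10^-4)²/(1.8 × 10^-5) = 2.76 × 10^-3 M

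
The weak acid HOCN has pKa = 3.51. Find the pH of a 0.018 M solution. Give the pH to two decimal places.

pH = 2.66

HOCN ⇌ OCN- + H+
Ka = 10^(−3.51) = 3.09 × 10^-4
From the ICE table, Ka = [H+]²/(0.018 − [H+]) = 3.09 × 10^-4.
Here C₀/Ka ≈ 58.3, so the small-[H+] approximation fails. Use the quadratic:
[H+] = (−Ka + √(Ka² + 4·Ka·C₀))/2 = 2.21 × 10^-3 M
pH = −log(2.21 × 10^-3) = 2.66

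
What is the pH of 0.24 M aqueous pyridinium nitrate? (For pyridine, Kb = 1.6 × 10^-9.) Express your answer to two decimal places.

pH = 2.91

C5H5NH+ is the conjugate acid of the weak base C5H5N.
Ka = Kw/Kb = 1.0×10^-14 / 1.6 × 10^-9 = 6.25 × 10^-6
Ka = [H+]²/(0.24 − [H+]) = 6.25 × 10^-6
Since Ka ≪ C₀, [H+] ≈ √(Ka·C₀) = 1.22 × 10^-3 M.
Check: 0.51% ionized — well under 5%, approximation valid.
pH = −log[H+] = −log(1.22 × 10^-3) = 2.91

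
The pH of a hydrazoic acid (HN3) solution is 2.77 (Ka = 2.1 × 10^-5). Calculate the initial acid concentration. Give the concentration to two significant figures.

[H+] = 10^(-2.77) = 1.70 × 10^-3 M = x
Ka = x²/(C₀ − x) ⇒ C₀ = x + x²/Ka
C₀ = 1.70 × 10^-3 + (1.70 × 10^-3)²/(2.1 × 10^-5) = 1.39 × 10^-1 M

C₀ = 1.4 × 10^-1 M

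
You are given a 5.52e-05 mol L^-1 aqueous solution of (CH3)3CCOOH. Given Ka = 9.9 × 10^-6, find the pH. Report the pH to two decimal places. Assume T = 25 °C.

(CH3)3CCOOH ⇌ (CH3)3CCOO- + H+
Ka = [H+]²/(5.52e-05 − [H+]) = 9.9 × 10^-6
[H+] is not negligible relative to C₀; solve [H+]² + 9.9e-06·[H+] − 5.46e-10 = 0.
[H+] = (−Ka + √(Ka² + 4·Ka·C₀))/2 = 1.89 × 10^-5 M
pH = −log(1.89 × 10^-5) = 4.72

pH = 4.72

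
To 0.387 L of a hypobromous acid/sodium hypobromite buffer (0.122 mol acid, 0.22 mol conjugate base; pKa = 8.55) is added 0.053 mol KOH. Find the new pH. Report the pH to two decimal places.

pH = 9.15

After neutralization: n(HOBr) = 0.069 mol, n(OBr-) = 0.273 mol.
pH = pKa + log(n_OBr-/n_HOBr) = 8.55 + log(0.273/0.069) = 8.55 + (+0.597)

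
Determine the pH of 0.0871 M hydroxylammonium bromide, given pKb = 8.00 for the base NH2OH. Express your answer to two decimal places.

NH3OH+ is the conjugate acid of the weak base NH2OH.
Kb = 10^(−8.00) = 1.00 × 10^-8
Ka = Kw/Kb = 1.0×10^-14 / 1.00 × 10^-8 = 1.00 × 10^-6
Ka = x²/(0.0871 − x) = 1.00 × 10^-6
Neglecting x in the denominator: x = √(1.00 × 10^-6 × 0.0871) = 2.95 × 10^-4 M
(x/C₀ = 0.34% < 5%, so the approximation holds.)
pH = −log(2.95 × 10^-4) = 3.53

pH = 3.53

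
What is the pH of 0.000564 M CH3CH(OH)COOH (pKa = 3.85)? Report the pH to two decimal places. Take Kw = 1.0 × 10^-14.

pH = 3.66

CH3CH(OH)COOH ⇌ CH3CH(OH)COO- + H+
Ka = 10^(−3.85) = 1.41 × 10^-4
Ka = x²/(0.000564 − x) = 1.41 × 10^-4
The 5% rule fails; solving x² + Ka·x − Ka·C₀ = 0 exactly:
x = (−Ka + √(Ka² + 4·Ka·C₀))/2 = 2.20 × 10^-4 M
pH = −log(2.20 × 10^-4) = 3.66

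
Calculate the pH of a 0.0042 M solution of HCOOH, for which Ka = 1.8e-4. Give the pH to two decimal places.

HCOOH ⇌ HCOO- + H+
From the ICE table, Ka = x²/(0.0042 − x) = 1.8 × 10^-4.
Here C₀/Ka ≈ 23.3, so the small-x approximation fails. Use the quadratic:
x = (−Ka + √(Ka² + 4·Ka·C₀))/2 = 7.84 × 10^-4 M
pH = −log(7.84 × 10^-4) = 3.11

pH = 3.11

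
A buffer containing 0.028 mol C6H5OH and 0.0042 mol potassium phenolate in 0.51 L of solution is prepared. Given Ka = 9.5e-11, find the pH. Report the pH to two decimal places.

pKa = −log(9.5 × 10^-11) = 10.022
Using pH = pKa + log([base]/[acid]) with [base]/[acid] = 0.0042/0.028:
pH = 10.022 + (-0.824) = 9.20

pH = 9.20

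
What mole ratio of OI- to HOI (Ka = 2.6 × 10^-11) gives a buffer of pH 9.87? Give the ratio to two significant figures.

pKa = -log(2.6 × 10^-11) = 10.585
pH = pKa + log(r) ⇒ log(r) = 9.87 − 10.585 = -0.715
r = [OI-]/[HOI] = 10^(-0.715) = 0.193

ratio = 0.19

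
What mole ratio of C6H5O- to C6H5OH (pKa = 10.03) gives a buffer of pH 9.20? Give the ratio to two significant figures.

pH = pKa + log(r) ⇒ log(r) = 9.20 − 10.03 = -0.83
r = [C6H5O-]/[C6H5OH] = 10^(-0.83) = 0.148

ratio = 0.15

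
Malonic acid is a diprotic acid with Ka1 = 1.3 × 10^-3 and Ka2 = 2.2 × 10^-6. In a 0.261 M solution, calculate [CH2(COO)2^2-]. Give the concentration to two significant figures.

2.2 × 10^-6 M

First ionization gives [H+] ≈ [CH2(COOH)COO-] = 1.78 × 10^-2 M.
Second step: Ka2 = [H+][CH2(COO)2^2-]/[CH2(COOH)COO-] ≈ [CH2(COO)2^2-] (since [H+] ≈ [CH2(COOH)COO-]).
So [CH2(COO)2^2-] ≈ Ka2.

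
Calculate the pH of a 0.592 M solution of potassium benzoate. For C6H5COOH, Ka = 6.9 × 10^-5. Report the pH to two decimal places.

pH = 8.97

C6H5COO- is the conjugate base of the weak acid C6H5COOH.
Kb = Kw/Ka = 1.0×10^-14 / 6.9 × 10^-5 = 1.45 × 10^-10
From the ICE table, Kb = [OH-]²/(0.592 − [OH-]) = 1.45 × 10^-10.
Since Kb ≪ C₀, [OH-] ≈ √(Kb·C₀) = 9.26 × 10^-6 M.
pOH = −log(9.26 × 10^-6) = 5.03; pH = 14.00 − 5.03 = 8.97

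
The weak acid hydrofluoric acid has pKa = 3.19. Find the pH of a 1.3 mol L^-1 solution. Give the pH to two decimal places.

HF ⇌ F- + H+
Ka = 10^(−3.19) = 6.46 × 10^-4
From the ICE table, Ka = x²/(1.3 − x) = 6.46 × 10^-4.
Since Ka ≪ C₀, x ≈ √(Ka·C₀) = 2.90 × 10^-2 M.
Check: 2.2% ionized — well under 5%, approximation valid.
pH = −log(2.90 × 10^-2) = 1.54

pH = 1.54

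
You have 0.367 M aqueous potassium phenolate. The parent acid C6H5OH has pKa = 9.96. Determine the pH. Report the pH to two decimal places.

C6H5O- is the conjugate base of the weak acid C6H5OH.
Ka = 10^(−9.96) = 1.10 × 10^-10
Kb = Kw/Ka = 1.0×10^-14 / 1.10 × 10^-10 = 9.09 × 10^-5
Kb = [OH-]²/(0.367 − [OH-]) = 9.09 × 10^-5
Neglecting [OH-] in the denominator: [OH-] = √(9.09 × 10^-5 × 0.367) = 5.78 × 10^-3 M
pOH = 2.24, so pH = 14.00 − pOH = 11.76

pH = 11.76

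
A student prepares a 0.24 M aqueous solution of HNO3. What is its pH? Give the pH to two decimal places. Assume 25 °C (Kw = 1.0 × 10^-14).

HNO3 is a strong acid and dissociates completely, so [H+] = 0.24 M.
pH = -log(0.24) = 0.62

pH = 0.62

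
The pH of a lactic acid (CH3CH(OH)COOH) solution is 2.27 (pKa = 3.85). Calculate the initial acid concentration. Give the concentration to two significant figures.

C₀ = 2.1 × 10^-1 M

[H+] = 10^(-2.27) = 5.37 × 10^-3 M = x
Ka = 10^(−3.85) = 1.41 × 10^-4
Ka = x²/(C₀ − x) ⇒ C₀ = x + x²/Ka
C₀ = 5.37 × 10^-3 + (5.37 × 10^-3)²/(1.41 × 10^-4) = 2.10 × 10^-1 M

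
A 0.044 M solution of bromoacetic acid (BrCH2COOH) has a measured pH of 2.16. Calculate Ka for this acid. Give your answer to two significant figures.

Ka = 1.3 × 10^-3

[H+] = 10^(-2.16) = 6.92 × 10^-3 M
At equilibrium [HA] = 0.044 − 6.92 × 10^-3 = 3.71 × 10^-2 M
Ka = [H+][A-]/[HA] = (6.92 × 10^-3)² / 3.71 × 10^-2 = 1.3 × 10^-3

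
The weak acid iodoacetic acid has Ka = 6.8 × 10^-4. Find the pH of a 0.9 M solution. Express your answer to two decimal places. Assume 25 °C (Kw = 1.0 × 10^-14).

ICH2COOH ⇌ ICH2COO- + H+
From the ICE table, Ka = x²/(0.9 − x) = 6.8 × 10^-4.
Assume x ≪ 0.9: x ≈ √(6.8 × 10^-4 × 0.9) = 2.47 × 10^-2 M
(x/C₀ = 2.7% < 5%, so the approximation holds.)
pH = −log(2.47 × 10^-2) = 1.61

pH = 1.61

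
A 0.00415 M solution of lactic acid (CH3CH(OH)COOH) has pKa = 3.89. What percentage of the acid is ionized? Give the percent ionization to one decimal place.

CH3CH(OH)COOH ⇌ CH3CH(OH)COO- + H+; let x = [H+] at equilibrium.
Ka = 10^(−3.89) = 1.29 × 10^-4
Solve x² + 0.000129x − 5.35e-07 = 0 → x = 6.70 × 10^-4 M
% ionization = x/C₀ × 100% = 6.70 × 10^-4/0.00415 × 100% = 16.1%

16.1%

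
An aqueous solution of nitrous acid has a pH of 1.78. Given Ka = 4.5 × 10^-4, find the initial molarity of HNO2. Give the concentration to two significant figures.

[H+] = 10^(-1.78) = 1.66 × 10^-2 M = x
Ka = x²/(C₀ − x) ⇒ C₀ = x + x²/Ka
C₀ = 1.66 × 10^-2 + (1.66 × 10^-2)²/(4.5 × 10^-4) = 6.29 × 10^-1 M

C₀ = 6.3 × 10^-1 M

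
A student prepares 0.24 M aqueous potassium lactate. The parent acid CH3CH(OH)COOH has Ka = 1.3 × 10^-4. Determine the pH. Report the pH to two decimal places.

CH3CH(OH)COO- is the conjugate base of the weak acid CH3CH(OH)COOH.
Kb = Kw/Ka = 1.0×10^-14 / 1.3 × 10^-4 = 7.69 × 10^-11
Kb = x²/(0.24 − x) = 7.69 × 10^-11
Assume x ≪ 0.24: x ≈ √(7.69 × 10^-11 × 0.24) = 4.30 × 10^-6 M
pOH = −log(4.30 × 10^-6) = 5.37; pH = 14.00 − 5.37 = 8.63

pH = 8.63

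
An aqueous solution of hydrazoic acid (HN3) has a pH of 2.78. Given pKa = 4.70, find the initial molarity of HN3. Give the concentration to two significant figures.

C₀ = 1.4 × 10^-1 M

[H+] = 10^(-2.78) = 1.66 × 10^-3 M = x
Ka = 10^(−4.70) = 2.00 × 10^-5
Ka = x²/(C₀ − x) ⇒ C₀ = x + x²/Ka
C₀ = 1.66 × 10^-3 + (1.66 × 10^-3)²/(2.00 × 10^-5) = 1.39 × 10^-1 M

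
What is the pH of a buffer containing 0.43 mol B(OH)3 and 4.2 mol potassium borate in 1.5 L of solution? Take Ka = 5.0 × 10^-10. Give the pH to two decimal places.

pKa = −log(5.0 × 10^-10) = 9.301
Using pH = pKa + log([base]/[acid]) with [base]/[acid] = 4.2/0.43:
pH = 9.301 + (+0.990) = 10.29

pH = 10.29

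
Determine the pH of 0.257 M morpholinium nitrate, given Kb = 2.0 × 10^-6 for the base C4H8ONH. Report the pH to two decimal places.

C4H8ONH2+ is the conjugate acid of the weak base C4H8ONH.
Ka = Kw/Kb = 1.0×10^-14 / 2.0 × 10^-6 = 5.00 × 10^-9
From the ICE table, Ka = x²/(0.257 − x) = 5.00 × 10^-9.
Neglecting x in the denominator: x = √(5.00 × 10^-9 × 0.257) = 3.58 × 10^-5 M
Check: 0.014% ionized — well under 5%, approximation valid.
pH = −log[H+] = −log(3.58 × 10^-5) = 4.45

pH = 4.45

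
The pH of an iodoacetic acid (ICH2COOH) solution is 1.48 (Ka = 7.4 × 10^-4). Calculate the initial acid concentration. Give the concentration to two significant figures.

[H+] = 10^(-1.48) = 3.31 × 10^-2 M = x
Ka = x²/(C₀ − x) ⇒ C₀ = x + x²/Ka
C₀ = 3.31 × 10^-2 + (3.31 × 10^-2)²/(7.4 × 10^-4) = 1.51 M

C₀ = 1.5 M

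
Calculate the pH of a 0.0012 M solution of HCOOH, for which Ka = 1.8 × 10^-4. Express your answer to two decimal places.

pH = 3.42

HCOOH ⇌ HCOO- + H+
From the ICE table, Ka = [H+]²/(0.0012 − [H+]) = 1.8 × 10^-4.
[H+] is not negligible relative to C₀; solve [H+]² + 0.00018·[H+] − 2.16e-07 = 0.
[H+] = (−Ka + √(Ka² + 4·Ka·C₀))/2 = 3.83 × 10^-4 M
pH = −log(3.83 × 10^-4) = 3.42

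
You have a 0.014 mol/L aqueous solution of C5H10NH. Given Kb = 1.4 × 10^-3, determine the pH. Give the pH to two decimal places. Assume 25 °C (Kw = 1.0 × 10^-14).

pH = 11.58

C5H10NH + H2O ⇌ C5H10NH2+ + OH-
From the ICE table, Kb = [OH-]²/(0.014 − [OH-]) = 1.4 × 10^-3.
Here C₀/Kb ≈ 10, so the small-[OH-] approximation fails. Use the quadratic:
[OH-] = [−0.0014 + √(0.0014² + 7.84e-05)]/2 = 3.78 × 10^-3 M
pOH = 2.42, so pH = 14.00 − pOH = 11.58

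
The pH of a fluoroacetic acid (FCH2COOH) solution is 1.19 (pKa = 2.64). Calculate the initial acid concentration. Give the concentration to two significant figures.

C₀ = 1.9 M

[H+] = 10^(-1.19) = 6.46 × 10^-2 M = x
Ka = 10^(−2.64) = 2.29 × 10^-3
Ka = x²/(C₀ − x) ⇒ C₀ = x + x²/Ka
C₀ = 6.46 × 10^-2 + (6.46 × 10^-2)²/(2.29 × 10^-3) = 1.89 M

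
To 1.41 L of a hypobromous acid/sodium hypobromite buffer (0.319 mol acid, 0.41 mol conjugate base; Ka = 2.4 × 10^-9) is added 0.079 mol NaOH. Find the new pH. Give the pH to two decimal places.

pH = 8.93

After neutralization: n(HOBr) = 0.24 mol, n(OBr-) = 0.489 mol.
pKa = −log(2.4 × 10^-9) = 8.620
pH = pKa + log(n_OBr-/n_HOBr) = 8.620 + log(0.489/0.24) = 8.620 + (+0.309)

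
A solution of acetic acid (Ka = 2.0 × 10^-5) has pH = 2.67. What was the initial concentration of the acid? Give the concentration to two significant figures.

C₀ = 2.3 × 10^-1 M

[H+] = 10^(-2.67) = 2.14 × 10^-3 M = x
Ka = x²/(C₀ − x) ⇒ C₀ = x + x²/Ka
C₀ = 2.14 × 10^-3 + (2.14 × 10^-3)²/(2.0 × 10^-5) = 2.31 × 10^-1 M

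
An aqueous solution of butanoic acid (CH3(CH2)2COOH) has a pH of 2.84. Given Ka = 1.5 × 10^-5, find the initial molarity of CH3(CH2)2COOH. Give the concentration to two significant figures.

[H+] = 10^(-2.84) = 1.45 × 10^-3 M = x
Ka = x²/(C₀ − x) ⇒ C₀ = x + x²/Ka
C₀ = 1.45 × 10^-3 + (1.45 × 10^-3)²/(1.5 × 10^-5) = 1.42 × 10^-1 M

C₀ = 1.4 × 10^-1 M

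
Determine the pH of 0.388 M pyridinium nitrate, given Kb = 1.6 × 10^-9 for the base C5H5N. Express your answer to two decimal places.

C5H5NH+ is the conjugate acid of the weak base C5H5N.
Ka = Kw/Kb = 1.0×10^-14 / 1.6 × 10^-9 = 6.25 × 10^-6
From the ICE table, Ka = x²/(0.388 − x) = 6.25 × 10^-6.
Neglecting x in the denominator: x = √(6.25 × 10^-6 × 0.388) = 1.56 × 10^-3 M
(x/C₀ = 0.4% < 5%, so the approximation holds.)
pH = −log[H+] = −log(1.56 × 10^-3) = 2.81

pH = 2.81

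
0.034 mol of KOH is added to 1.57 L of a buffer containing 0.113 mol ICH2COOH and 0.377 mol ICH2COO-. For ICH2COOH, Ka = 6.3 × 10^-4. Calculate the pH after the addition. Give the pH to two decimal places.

pH = 3.92

After neutralization: n(ICH2COOH) = 0.079 mol, n(ICH2COO-) = 0.411 mol.
pKa = −log(6.3 × 10^-4) = 3.201
Henderson–Hasselbalch with mole ratio 0.411/0.079: pH = 3.201 + (+0.716)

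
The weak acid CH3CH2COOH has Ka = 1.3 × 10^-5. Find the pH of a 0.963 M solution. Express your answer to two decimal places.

pH = 2.45

CH3CH2COOH ⇌ CH3CH2COO- + H+
From the ICE table, Ka = [H+]²/(0.963 − [H+]) = 1.3 × 10^-5.
Assume [H+] ≪ 0.963: [H+] ≈ √(1.3 × 10^-5 × 0.963) = 3.54 × 10^-3 M
pH = −log[H+] = −log(3.54 × 10^-3) = 2.45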